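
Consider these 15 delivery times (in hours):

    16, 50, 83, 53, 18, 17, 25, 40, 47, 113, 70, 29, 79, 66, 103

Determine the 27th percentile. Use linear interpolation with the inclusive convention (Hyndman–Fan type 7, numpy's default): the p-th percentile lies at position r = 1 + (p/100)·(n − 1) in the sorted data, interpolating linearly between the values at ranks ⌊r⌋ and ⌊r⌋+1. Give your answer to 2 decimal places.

28.12

Sorted: 16, 17, 18, 25, 29, 40, 47, 50, 53, 66, 70, 79, 83, 103, 113.
n = 15.
r = 1 + (27/100)·(15 − 1) = 1 + 3.78 = 4.78.
Rank 4 is 25 and rank 5 is 29.
Interpolate: 25 + 0.78·(29 − 25) = 25 + 0.78·4 = 28.12.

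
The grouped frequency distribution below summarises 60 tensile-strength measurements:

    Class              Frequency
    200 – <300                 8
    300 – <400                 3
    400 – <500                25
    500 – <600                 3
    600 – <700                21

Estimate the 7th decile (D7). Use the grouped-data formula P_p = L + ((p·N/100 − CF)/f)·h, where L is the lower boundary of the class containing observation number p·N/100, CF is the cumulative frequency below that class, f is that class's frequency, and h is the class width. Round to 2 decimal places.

614.29

N = 60; target position k = 70/100 · 60 = 42.
Cumulative frequencies: 8, 11, 36, 39, 60.
Observation 42 falls in the class 600 – <700.
L = 600, CF = 39, f = 21, h = 100.
P70 = 600 + ((42 − 39)/21)·100 = 600 + 14.2857 = 614.286.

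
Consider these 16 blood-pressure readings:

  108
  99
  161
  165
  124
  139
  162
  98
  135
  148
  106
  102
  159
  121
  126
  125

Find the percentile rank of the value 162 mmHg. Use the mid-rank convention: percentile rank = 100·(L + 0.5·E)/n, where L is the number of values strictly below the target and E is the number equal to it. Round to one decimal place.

Sorted: 98, 99, 102, 106, 108, 121, 124, 125, 126, 135, 139, 148, 159, 161, 162, 165.
Count below 162: L = 14; count equal: E = 1; n = 16.
Percentile rank = 100·(14 + 0.5·1)/16 = 100·14.5/16 = 90.62.

90.6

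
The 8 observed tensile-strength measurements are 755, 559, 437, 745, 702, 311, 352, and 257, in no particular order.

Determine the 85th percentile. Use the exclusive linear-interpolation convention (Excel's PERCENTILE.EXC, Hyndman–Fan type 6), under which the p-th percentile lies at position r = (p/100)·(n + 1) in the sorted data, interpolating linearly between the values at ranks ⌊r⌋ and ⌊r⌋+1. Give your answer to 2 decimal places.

751.50

Sorted: 257, 311, 352, 437, 559, 702, 745, 755.
n = 8.
r = (85/100)·(8 + 1) = 7.65.
Rank 7 is 745 and rank 8 is 755.
Interpolate: 745 + 0.65·(755 − 745) = 745 + 0.65·10 = 751.5.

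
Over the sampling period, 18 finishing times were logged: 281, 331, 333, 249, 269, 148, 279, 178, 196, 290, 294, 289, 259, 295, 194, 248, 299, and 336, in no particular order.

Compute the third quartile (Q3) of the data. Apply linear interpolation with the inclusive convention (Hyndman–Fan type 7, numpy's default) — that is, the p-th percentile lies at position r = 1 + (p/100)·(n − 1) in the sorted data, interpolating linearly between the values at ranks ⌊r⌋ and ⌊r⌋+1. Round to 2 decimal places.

294.75

Sorted: 148, 178, 194, 196, 248, 249, 259, 269, 279, 281, 289, 290, 294, 295, 299, 331, 333, 336.
n = 18.
r = 1 + (75/100)·(18 − 1) = 1 + 12.75 = 13.75.
Rank 13 is 294 and rank 14 is 295.
Interpolate: 294 + 0.75·(295 − 294) = 294 + 0.75·1 = 294.75.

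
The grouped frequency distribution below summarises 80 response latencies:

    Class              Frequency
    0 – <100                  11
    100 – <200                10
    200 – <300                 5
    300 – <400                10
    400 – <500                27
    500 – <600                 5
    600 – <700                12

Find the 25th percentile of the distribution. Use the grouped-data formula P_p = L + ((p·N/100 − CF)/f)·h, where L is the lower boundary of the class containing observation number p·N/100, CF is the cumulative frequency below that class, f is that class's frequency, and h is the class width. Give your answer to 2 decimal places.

N = 80; target position k = 25/100 · 80 = 20.
Cumulative frequencies: 11, 21, 26, 36, 63, 68, 80.
Observation 20 falls in the class 100 – <200.
L = 100, CF = 11, f = 10, h = 100.
P25 = 100 + ((20 − 11)/10)·100 = 100 + 90 = 190.

190.00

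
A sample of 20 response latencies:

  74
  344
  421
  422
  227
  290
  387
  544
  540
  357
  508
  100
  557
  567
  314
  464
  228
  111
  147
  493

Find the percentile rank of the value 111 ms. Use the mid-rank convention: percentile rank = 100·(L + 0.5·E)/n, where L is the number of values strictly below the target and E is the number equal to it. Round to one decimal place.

Sorted: 74, 100, 111, 147, 227, 228, 290, 314, 344, 357, 387, 421, 422, 464, 493, 508, 540, 544, 557, 567.
Count below 111: L = 2; count equal: E = 1; n = 20.
Percentile rank = 100·(2 + 0.5·1)/20 = 100·2.5/20 = 12.5.

12.5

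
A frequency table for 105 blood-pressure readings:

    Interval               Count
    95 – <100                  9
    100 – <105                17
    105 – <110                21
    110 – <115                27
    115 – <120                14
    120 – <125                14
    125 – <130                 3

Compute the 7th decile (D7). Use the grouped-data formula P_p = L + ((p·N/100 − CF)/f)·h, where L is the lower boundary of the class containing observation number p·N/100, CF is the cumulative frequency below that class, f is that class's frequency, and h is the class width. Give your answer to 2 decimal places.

N = 105; target position k = 70/100 · 105 = 73.5.
Cumulative frequencies: 9, 26, 47, 74, 88, 102, 105.
Observation 73.5 falls in the class 110 – <115.
L = 110, CF = 47, f = 27, h = 5.
P70 = 110 + ((73.5 − 47)/27)·5 = 110 + 4.90741 = 114.907.

114.91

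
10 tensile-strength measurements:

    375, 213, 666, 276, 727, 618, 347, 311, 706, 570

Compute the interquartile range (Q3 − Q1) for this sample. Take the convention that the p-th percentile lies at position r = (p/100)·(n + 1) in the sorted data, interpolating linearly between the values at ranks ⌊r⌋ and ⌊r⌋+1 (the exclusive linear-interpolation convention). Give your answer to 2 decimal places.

373.75

Sorted: 213, 276, 311, 347, 375, 570, 618, 666, 706, 727.
n = 10.
P25: r = 2.75; ranks 2–3 are 276, 311; interpolating gives 302.25.
P75: r = 8.25; ranks 8–9 are 666, 706; interpolating gives 676.
Difference: 676 − 302.25 = 373.75.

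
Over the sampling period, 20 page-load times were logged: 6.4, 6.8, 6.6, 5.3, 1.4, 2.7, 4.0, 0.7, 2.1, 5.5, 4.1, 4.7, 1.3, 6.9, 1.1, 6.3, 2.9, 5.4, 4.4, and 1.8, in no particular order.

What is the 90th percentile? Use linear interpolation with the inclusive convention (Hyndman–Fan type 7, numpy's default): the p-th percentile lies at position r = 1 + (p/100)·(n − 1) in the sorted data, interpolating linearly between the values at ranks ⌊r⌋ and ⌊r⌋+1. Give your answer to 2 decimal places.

6.62

Sorted: 0.7, 1.1, 1.3, 1.4, 1.8, 2.1, 2.7, 2.9, 4.0, 4.1, 4.4, 4.7, 5.3, 5.4, 5.5, 6.3, 6.4, 6.6, 6.8, 6.9.
n = 20.
r = 1 + (90/100)·(20 − 1) = 1 + 17.1 = 18.1.
Rank 18 is 6.6 and rank 19 is 6.8.
Interpolate: 6.6 + 0.1·(6.8 − 6.6) = 6.6 + 0.1·0.2 = 6.62.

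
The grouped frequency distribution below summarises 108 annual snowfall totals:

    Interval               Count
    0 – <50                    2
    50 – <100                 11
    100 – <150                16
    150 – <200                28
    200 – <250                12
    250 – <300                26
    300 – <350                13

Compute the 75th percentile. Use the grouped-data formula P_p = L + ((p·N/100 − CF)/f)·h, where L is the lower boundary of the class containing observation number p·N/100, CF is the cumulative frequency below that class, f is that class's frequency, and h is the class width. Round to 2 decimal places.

273.08

N = 108; target position k = 75/100 · 108 = 81.
Cumulative frequencies: 2, 13, 29, 57, 69, 95, 108.
Observation 81 falls in the class 250 – <300.
L = 250, CF = 69, f = 26, h = 50.
P75 = 250 + ((81 − 69)/26)·50 = 250 + 23.0769 = 273.077.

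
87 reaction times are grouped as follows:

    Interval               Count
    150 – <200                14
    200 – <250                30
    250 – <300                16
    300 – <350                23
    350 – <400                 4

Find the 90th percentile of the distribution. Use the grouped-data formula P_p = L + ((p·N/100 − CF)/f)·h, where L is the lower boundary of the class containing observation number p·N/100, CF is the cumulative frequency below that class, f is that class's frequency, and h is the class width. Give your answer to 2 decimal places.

N = 87; target position k = 90/100 · 87 = 78.3.
Cumulative frequencies: 14, 44, 60, 83, 87.
Observation 78.3 falls in the class 300 – <350.
L = 300, CF = 60, f = 23, h = 50.
P90 = 300 + ((78.3 − 60)/23)·50 = 300 + 39.7826 = 339.783.

339.78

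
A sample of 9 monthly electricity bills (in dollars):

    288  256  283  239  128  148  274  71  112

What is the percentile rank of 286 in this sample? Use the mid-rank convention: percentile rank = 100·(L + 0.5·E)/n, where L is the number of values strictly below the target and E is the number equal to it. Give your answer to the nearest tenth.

88.9

Sorted: 71, 112, 128, 148, 239, 256, 274, 283, 288.
Count below 286: L = 8; count equal: E = 0; n = 9.
Percentile rank = 100·(8 + 0.5·0)/9 = 100·8/9 = 88.89.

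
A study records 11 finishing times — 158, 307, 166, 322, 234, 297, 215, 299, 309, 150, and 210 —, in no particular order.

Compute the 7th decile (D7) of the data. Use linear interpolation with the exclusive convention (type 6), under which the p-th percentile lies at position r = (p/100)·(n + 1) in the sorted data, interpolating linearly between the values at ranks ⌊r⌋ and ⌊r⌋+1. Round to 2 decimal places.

302.20

Sorted: 150, 158, 166, 210, 215, 234, 297, 299, 307, 309, 322.
n = 11.
r = (70/100)·(11 + 1) = 8.4.
Rank 8 is 299 and rank 9 is 307.
Interpolate: 299 + 0.4·(307 − 299) = 299 + 0.4·8 = 302.2.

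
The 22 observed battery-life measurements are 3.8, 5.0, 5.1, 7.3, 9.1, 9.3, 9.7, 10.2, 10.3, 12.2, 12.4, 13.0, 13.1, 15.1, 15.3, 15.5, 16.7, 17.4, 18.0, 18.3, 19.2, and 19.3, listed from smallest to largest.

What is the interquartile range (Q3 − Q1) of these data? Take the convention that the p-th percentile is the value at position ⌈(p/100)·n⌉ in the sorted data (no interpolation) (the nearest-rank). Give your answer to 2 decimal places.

n = 22.
P25: rank ⌈25/100·22⌉ = 6 → 9.3.
P75: rank ⌈75/100·22⌉ = 17 → 16.7.
Difference: 16.7 − 9.3 = 7.4.

7.40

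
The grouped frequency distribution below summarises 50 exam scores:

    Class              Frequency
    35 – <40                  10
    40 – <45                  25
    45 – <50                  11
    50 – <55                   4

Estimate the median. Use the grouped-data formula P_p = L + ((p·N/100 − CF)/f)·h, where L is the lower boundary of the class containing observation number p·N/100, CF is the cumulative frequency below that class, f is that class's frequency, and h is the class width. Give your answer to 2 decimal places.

43.00

N = 50; target position k = 50/100 · 50 = 25.
Cumulative frequencies: 10, 35, 46, 50.
Observation 25 falls in the class 40 – <45.
L = 40, CF = 10, f = 25, h = 5.
P50 = 40 + ((25 − 10)/25)·5 = 40 + 3 = 43.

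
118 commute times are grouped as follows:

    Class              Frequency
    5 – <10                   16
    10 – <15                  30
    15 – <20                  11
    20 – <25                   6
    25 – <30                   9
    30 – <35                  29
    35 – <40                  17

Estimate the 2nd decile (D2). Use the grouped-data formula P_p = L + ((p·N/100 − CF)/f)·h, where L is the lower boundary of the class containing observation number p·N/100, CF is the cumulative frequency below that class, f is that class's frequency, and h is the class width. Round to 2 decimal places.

N = 118; target position k = 20/100 · 118 = 23.6.
Cumulative frequencies: 16, 46, 57, 63, 72, 101, 118.
Observation 23.6 falls in the class 10 – <15.
L = 10, CF = 16, f = 30, h = 5.
P20 = 10 + ((23.6 − 16)/30)·5 = 10 + 1.26667 = 11.2667.

11.27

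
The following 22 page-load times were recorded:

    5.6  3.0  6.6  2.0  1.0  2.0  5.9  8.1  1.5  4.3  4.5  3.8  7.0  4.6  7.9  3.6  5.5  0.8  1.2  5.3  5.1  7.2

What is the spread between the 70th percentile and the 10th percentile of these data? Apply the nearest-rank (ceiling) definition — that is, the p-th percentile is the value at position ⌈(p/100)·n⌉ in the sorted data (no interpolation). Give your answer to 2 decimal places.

Sorted: 0.8, 1.0, 1.2, 1.5, 2.0, 2.0, 3.0, 3.6, 3.8, 4.3, 4.5, 4.6, 5.1, 5.3, 5.5, 5.6, 5.9, 6.6, 7.0, 7.2, 7.9, 8.1.
n = 22.
P10: rank ⌈10/100·22⌉ = 3 → 1.2.
P70: rank ⌈70/100·22⌉ = 16 → 5.6.
Difference: 5.6 − 1.2 = 4.4.

4.40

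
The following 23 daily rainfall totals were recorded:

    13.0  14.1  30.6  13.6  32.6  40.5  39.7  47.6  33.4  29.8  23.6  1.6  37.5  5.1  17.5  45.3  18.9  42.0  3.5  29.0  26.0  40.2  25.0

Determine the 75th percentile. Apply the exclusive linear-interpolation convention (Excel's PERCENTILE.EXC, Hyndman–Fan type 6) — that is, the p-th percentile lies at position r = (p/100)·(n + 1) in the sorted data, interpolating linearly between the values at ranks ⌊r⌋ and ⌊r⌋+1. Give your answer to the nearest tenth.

Sorted: 1.6, 3.5, 5.1, 13.0, 13.6, 14.1, 17.5, 18.9, 23.6, 25.0, 26.0, 29.0, 29.8, 30.6, 32.6, 33.4, 37.5, 39.7, 40.2, 40.5, 42.0, 45.3, 47.6.
n = 23.
r = (75/100)·(23 + 1) = 18.
r is an integer, so P75 is the value at rank 18: 39.7.

39.7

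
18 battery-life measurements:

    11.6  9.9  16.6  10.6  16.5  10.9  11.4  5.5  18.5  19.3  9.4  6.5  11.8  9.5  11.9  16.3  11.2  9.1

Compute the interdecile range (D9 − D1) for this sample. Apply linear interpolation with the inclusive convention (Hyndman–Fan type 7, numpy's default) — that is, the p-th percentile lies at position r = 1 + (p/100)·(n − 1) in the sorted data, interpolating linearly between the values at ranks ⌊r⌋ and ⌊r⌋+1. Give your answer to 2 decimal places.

8.85

Sorted: 5.5, 6.5, 9.1, 9.4, 9.5, 9.9, 10.6, 10.9, 11.2, 11.4, 11.6, 11.8, 11.9, 16.3, 16.5, 16.6, 18.5, 19.3.
n = 18.
P10: r = 2.7; ranks 2–3 are 6.5, 9.1; interpolating gives 8.32.
P90: r = 16.3; ranks 16–17 are 16.6, 18.5; interpolating gives 17.17.
Difference: 17.17 − 8.32 = 8.85.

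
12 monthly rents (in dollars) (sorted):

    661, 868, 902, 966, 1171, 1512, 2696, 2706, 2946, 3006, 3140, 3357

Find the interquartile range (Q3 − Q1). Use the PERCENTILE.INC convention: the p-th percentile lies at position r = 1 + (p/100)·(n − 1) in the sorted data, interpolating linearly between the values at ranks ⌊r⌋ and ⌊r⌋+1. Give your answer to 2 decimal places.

2011.00

n = 12.
P25: r = 3.75; ranks 3–4 are 902, 966; interpolating gives 950.
P75: r = 9.25; ranks 9–10 are 2946, 3006; interpolating gives 2961.
Difference: 2961 − 950 = 2011.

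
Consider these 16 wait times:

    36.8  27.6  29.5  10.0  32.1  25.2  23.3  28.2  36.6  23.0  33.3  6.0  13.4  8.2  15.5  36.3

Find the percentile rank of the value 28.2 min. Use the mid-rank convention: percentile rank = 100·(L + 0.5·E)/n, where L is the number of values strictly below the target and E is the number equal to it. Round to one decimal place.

59.4

Sorted: 6.0, 8.2, 10.0, 13.4, 15.5, 23.0, 23.3, 25.2, 27.6, 28.2, 29.5, 32.1, 33.3, 36.3, 36.6, 36.8.
Count below 28.2: L = 9; count equal: E = 1; n = 16.
Percentile rank = 100·(9 + 0.5·1)/16 = 100·9.5/16 = 59.38.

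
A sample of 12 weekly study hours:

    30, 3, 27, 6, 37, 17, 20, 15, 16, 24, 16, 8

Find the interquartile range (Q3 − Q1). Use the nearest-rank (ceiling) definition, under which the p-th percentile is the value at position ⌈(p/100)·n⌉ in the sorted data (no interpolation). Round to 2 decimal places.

16.00

Sorted: 3, 6, 8, 15, 16, 16, 17, 20, 24, 27, 30, 37.
n = 12.
P25: rank ⌈25/100·12⌉ = 3 → 8.
P75: rank ⌈75/100·12⌉ = 9 → 24.
Difference: 24 − 8 = 16.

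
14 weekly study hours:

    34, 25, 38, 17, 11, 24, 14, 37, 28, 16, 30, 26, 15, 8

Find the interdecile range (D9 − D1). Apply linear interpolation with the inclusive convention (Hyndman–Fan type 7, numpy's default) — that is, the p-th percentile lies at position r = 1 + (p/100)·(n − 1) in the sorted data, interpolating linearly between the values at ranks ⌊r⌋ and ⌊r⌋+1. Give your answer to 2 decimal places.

Sorted: 8, 11, 14, 15, 16, 17, 24, 25, 26, 28, 30, 34, 37, 38.
n = 14.
P10: r = 2.3; ranks 2–3 are 11, 14; interpolating gives 11.9.
P90: r = 12.7; ranks 12–13 are 34, 37; interpolating gives 36.1.
Difference: 36.1 − 11.9 = 24.2.

24.20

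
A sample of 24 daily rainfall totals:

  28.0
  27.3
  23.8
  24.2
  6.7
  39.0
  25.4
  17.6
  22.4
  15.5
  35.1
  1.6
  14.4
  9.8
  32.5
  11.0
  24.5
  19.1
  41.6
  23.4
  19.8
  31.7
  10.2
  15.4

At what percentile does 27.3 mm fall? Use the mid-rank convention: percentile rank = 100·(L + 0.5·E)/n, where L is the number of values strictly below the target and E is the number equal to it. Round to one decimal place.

Sorted: 1.6, 6.7, 9.8, 10.2, 11.0, 14.4, 15.4, 15.5, 17.6, 19.1, 19.8, 22.4, 23.4, 23.8, 24.2, 24.5, 25.4, 27.3, 28.0, 31.7, 32.5, 35.1, 39.0, 41.6.
Count below 27.3: L = 17; count equal: E = 1; n = 24.
Percentile rank = 100·(17 + 0.5·1)/24 = 100·17.5/24 = 72.92.

72.9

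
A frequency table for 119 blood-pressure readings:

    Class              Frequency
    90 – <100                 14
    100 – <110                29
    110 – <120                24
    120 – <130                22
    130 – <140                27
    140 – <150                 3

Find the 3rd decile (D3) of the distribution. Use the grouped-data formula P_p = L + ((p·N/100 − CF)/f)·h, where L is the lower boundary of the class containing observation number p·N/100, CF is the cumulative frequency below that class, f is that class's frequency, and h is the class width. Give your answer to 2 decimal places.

107.48

N = 119; target position k = 30/100 · 119 = 35.7.
Cumulative frequencies: 14, 43, 67, 89, 116, 119.
Observation 35.7 falls in the class 100 – <110.
L = 100, CF = 14, f = 29, h = 10.
P30 = 100 + ((35.7 − 14)/29)·10 = 100 + 7.48276 = 107.483.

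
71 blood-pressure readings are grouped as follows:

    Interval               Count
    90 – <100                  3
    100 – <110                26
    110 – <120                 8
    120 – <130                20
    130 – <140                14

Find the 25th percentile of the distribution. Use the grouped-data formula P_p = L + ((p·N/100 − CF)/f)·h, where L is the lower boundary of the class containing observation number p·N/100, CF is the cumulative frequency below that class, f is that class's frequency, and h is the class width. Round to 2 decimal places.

105.67

N = 71; target position k = 25/100 · 71 = 17.75.
Cumulative frequencies: 3, 29, 37, 57, 71.
Observation 17.75 falls in the class 100 – <110.
L = 100, CF = 3, f = 26, h = 10.
P25 = 100 + ((17.75 − 3)/26)·10 = 100 + 5.67308 = 105.673.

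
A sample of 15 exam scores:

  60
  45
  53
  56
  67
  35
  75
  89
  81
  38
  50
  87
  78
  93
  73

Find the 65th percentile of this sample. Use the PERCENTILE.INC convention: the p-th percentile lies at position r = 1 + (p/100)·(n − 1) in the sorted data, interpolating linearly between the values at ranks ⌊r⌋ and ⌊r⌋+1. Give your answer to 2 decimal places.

75.30

Sorted: 35, 38, 45, 50, 53, 56, 60, 67, 73, 75, 78, 81, 87, 89, 93.
n = 15.
r = 1 + (65/100)·(15 − 1) = 1 + 9.1 = 10.1.
Rank 10 is 75 and rank 11 is 78.
Interpolate: 75 + 0.1·(78 − 75) = 75 + 0.1·3 = 75.3.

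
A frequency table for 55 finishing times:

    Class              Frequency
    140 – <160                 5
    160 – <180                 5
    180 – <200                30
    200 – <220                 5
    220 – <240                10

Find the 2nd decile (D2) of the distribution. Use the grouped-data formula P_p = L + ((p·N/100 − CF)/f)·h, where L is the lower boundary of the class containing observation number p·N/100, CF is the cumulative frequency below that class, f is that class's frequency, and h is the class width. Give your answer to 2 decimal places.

180.67

N = 55; target position k = 20/100 · 55 = 11.
Cumulative frequencies: 5, 10, 40, 45, 55.
Observation 11 falls in the class 180 – <200.
L = 180, CF = 10, f = 30, h = 20.
P20 = 180 + ((11 − 10)/30)·20 = 180 + 0.666667 = 180.667.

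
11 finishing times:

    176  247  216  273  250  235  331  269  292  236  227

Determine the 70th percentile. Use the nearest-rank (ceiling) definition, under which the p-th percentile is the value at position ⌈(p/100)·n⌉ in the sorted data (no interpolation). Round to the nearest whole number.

269

Sorted: 176, 216, 227, 235, 236, 247, 250, 269, 273, 292, 331.
n = 11.
Position = ⌈70/100 · 11⌉ = ⌈7.7⌉ = 8.
The value at rank 8 is 269.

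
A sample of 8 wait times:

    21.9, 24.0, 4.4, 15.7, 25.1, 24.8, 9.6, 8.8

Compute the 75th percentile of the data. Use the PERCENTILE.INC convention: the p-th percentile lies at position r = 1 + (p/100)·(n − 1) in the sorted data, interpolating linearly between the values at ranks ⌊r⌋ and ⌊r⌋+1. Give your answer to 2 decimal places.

24.20

Sorted: 4.4, 8.8, 9.6, 15.7, 21.9, 24.0, 24.8, 25.1.
n = 8.
r = 1 + (75/100)·(8 − 1) = 1 + 5.25 = 6.25.
Rank 6 is 24.0 and rank 7 is 24.8.
Interpolate: 24.0 + 0.25·(24.8 − 24.0) = 24.0 + 0.25·0.8 = 24.2.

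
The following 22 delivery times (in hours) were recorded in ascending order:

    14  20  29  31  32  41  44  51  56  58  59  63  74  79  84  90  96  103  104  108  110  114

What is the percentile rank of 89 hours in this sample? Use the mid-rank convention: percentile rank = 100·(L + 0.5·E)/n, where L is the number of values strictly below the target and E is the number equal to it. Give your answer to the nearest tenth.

Count below 89: L = 15; count equal: E = 0; n = 22.
Percentile rank = 100·(15 + 0.5·0)/22 = 100·15/22 = 68.18.

68.2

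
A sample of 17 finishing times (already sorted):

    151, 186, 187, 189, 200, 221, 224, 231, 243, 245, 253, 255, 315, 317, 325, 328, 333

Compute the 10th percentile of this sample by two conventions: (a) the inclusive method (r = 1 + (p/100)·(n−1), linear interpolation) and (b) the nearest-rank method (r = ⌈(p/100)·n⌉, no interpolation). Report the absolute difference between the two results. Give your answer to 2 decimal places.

n = 17.
(a) r = 2.6; between ranks 2 (186) and 3 (187): 186.6.
(b) the nearest-rank method: rank 2 → 186.
|186.6 − 186| = 0.6.

0.60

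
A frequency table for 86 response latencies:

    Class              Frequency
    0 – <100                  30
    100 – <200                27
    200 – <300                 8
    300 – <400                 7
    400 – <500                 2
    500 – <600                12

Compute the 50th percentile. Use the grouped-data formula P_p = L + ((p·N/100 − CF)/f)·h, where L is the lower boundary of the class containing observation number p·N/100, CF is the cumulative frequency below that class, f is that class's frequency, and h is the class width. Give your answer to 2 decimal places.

N = 86; target position k = 50/100 · 86 = 43.
Cumulative frequencies: 30, 57, 65, 72, 74, 86.
Observation 43 falls in the class 100 – <200.
L = 100, CF = 30, f = 27, h = 100.
P50 = 100 + ((43 − 30)/27)·100 = 100 + 48.1481 = 148.148.

148.15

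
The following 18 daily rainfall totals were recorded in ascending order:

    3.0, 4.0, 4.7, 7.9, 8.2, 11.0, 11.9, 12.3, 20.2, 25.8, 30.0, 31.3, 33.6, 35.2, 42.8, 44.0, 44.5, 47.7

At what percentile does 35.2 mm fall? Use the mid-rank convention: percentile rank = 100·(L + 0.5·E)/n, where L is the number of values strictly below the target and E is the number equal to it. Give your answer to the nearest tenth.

75.0

Count below 35.2: L = 13; count equal: E = 1; n = 18.
Percentile rank = 100·(13 + 0.5·1)/18 = 100·13.5/18 = 75.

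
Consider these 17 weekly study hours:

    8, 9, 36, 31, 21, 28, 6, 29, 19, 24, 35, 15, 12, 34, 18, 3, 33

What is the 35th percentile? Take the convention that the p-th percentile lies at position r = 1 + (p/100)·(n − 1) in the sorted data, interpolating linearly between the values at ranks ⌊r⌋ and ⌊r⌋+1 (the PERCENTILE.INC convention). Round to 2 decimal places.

Sorted: 3, 6, 8, 9, 12, 15, 18, 19, 21, 24, 28, 29, 31, 33, 34, 35, 36.
n = 17.
r = 1 + (35/100)·(17 − 1) = 1 + 5.6 = 6.6.
Rank 6 is 15 and rank 7 is 18.
Interpolate: 15 + 0.6·(18 − 15) = 15 + 0.6·3 = 16.8.

16.80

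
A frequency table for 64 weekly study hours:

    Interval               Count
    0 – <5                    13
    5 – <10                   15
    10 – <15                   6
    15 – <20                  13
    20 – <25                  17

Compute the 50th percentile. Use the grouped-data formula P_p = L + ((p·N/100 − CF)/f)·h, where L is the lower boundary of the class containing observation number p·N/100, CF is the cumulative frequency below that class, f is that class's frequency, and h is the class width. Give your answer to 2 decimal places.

N = 64; target position k = 50/100 · 64 = 32.
Cumulative frequencies: 13, 28, 34, 47, 64.
Observation 32 falls in the class 10 – <15.
L = 10, CF = 28, f = 6, h = 5.
P50 = 10 + ((32 − 28)/6)·5 = 10 + 3.33333 = 13.3333.

13.33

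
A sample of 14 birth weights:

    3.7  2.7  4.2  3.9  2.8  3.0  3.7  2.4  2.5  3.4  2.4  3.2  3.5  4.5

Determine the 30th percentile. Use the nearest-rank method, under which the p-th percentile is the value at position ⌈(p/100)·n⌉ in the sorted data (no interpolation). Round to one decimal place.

2.8

Sorted: 2.4, 2.4, 2.5, 2.7, 2.8, 3.0, 3.2, 3.4, 3.5, 3.7, 3.7, 3.9, 4.2, 4.5.
n = 14.
Position = ⌈30/100 · 14⌉ = ⌈4.2⌉ = 5.
The value at rank 5 is 2.8.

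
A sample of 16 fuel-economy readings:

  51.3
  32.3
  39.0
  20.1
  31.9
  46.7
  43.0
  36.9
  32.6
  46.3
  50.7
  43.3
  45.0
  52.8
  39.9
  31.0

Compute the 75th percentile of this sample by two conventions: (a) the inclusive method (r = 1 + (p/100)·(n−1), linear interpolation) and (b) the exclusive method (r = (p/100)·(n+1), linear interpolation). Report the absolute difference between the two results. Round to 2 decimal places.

0.20

Sorted: 20.1, 31.0, 31.9, 32.3, 32.6, 36.9, 39.0, 39.9, 43.0, 43.3, 45.0, 46.3, 46.7, 50.7, 51.3, 52.8.
n = 16.
(a) r = 12.25; between ranks 12 (46.3) and 13 (46.7): 46.4.
(b) r = 12.75; between ranks 12 (46.3) and 13 (46.7): 46.6.
|46.4 − 46.6| = 0.2.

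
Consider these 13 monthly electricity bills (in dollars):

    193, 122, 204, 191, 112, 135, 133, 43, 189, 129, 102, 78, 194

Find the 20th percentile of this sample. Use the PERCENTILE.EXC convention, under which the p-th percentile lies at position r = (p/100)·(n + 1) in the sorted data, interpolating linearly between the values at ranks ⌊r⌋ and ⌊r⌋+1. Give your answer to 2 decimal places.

97.20

Sorted: 43, 78, 102, 112, 122, 129, 133, 135, 189, 191, 193, 194, 204.
n = 13.
r = (20/100)·(13 + 1) = 2.8.
Rank 2 is 78 and rank 3 is 102.
Interpolate: 78 + 0.8·(102 − 78) = 78 + 0.8·24 = 97.2.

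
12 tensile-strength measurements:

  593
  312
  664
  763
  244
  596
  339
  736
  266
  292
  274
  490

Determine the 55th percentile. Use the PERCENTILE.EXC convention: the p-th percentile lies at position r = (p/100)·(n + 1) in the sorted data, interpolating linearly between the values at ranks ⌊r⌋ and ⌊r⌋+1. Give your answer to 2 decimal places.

Sorted: 244, 266, 274, 292, 312, 339, 490, 593, 596, 664, 736, 763.
n = 12.
r = (55/100)·(12 + 1) = 7.15.
Rank 7 is 490 and rank 8 is 593.
Interpolate: 490 + 0.15·(593 − 490) = 490 + 0.15·103 = 505.45.

505.45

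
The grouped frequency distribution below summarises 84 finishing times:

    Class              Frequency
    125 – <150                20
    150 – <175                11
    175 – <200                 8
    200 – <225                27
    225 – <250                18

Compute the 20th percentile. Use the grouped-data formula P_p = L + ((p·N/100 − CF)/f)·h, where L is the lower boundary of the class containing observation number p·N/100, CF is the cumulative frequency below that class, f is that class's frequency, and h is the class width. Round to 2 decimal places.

146.00

N = 84; target position k = 20/100 · 84 = 16.8.
Cumulative frequencies: 20, 31, 39, 66, 84.
Observation 16.8 falls in the class 125 – <150.
L = 125, CF = 0, f = 20, h = 25.
P20 = 125 + ((16.8 − 0)/20)·25 = 125 + 21 = 146.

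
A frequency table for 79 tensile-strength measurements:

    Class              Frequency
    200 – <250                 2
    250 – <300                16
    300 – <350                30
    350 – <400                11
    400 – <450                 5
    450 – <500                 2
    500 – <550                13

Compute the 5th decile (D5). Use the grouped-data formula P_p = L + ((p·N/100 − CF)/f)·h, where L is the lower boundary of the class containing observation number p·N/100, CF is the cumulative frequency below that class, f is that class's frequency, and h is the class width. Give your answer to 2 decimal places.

N = 79; target position k = 50/100 · 79 = 39.5.
Cumulative frequencies: 2, 18, 48, 59, 64, 66, 79.
Observation 39.5 falls in the class 300 – <350.
L = 300, CF = 18, f = 30, h = 50.
P50 = 300 + ((39.5 − 18)/30)·50 = 300 + 35.8333 = 335.833.

335.83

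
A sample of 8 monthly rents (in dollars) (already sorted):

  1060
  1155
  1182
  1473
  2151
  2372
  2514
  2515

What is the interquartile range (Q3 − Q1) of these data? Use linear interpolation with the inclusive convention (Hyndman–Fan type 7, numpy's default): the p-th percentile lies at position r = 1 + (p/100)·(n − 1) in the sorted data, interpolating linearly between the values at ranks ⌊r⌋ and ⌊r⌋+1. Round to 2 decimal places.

1232.25

n = 8.
P25: r = 2.75; ranks 2–3 are 1155, 1182; interpolating gives 1175.25.
P75: r = 6.25; ranks 6–7 are 2372, 2514; interpolating gives 2407.5.
Difference: 2407.5 − 1175.25 = 1232.25.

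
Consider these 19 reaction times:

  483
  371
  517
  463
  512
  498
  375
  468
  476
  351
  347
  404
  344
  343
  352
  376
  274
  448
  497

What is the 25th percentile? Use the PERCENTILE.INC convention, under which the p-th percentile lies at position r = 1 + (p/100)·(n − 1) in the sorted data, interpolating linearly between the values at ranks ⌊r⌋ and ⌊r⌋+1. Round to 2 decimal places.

351.50

Sorted: 274, 343, 344, 347, 351, 352, 371, 375, 376, 404, 448, 463, 468, 476, 483, 497, 498, 512, 517.
n = 19.
r = 1 + (25/100)·(19 − 1) = 1 + 4.5 = 5.5.
Rank 5 is 351 and rank 6 is 352.
Interpolate: 351 + 0.5·(352 − 351) = 351 + 0.5·1 = 351.5.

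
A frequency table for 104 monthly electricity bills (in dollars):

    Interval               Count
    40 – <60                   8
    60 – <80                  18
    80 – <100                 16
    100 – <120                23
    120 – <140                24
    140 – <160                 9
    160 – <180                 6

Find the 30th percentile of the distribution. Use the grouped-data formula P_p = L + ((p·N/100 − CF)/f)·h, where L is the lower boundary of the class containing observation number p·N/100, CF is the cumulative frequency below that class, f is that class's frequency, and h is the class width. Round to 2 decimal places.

86.50

N = 104; target position k = 30/100 · 104 = 31.2.
Cumulative frequencies: 8, 26, 42, 65, 89, 98, 104.
Observation 31.2 falls in the class 80 – <100.
L = 80, CF = 26, f = 16, h = 20.
P30 = 80 + ((31.2 − 26)/16)·20 = 80 + 6.5 = 86.5.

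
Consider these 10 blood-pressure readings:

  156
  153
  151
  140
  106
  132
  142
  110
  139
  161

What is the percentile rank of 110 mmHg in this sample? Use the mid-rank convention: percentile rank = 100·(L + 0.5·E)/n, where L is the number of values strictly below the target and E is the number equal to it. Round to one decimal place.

15.0

Sorted: 106, 110, 132, 139, 140, 142, 151, 153, 156, 161.
Count below 110: L = 1; count equal: E = 1; n = 10.
Percentile rank = 100·(1 + 0.5·1)/10 = 100·1.5/10 = 15.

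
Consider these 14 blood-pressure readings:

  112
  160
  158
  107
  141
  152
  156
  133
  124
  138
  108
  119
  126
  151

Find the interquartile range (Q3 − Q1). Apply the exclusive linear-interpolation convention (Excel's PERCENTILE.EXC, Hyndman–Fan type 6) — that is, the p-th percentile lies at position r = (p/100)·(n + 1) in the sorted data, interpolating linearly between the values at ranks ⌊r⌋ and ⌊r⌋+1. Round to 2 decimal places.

35.75

Sorted: 107, 108, 112, 119, 124, 126, 133, 138, 141, 151, 152, 156, 158, 160.
n = 14.
P25: r = 3.75; ranks 3–4 are 112, 119; interpolating gives 117.25.
P75: r = 11.25; ranks 11–12 are 152, 156; interpolating gives 153.
Difference: 153 − 117.25 = 35.75.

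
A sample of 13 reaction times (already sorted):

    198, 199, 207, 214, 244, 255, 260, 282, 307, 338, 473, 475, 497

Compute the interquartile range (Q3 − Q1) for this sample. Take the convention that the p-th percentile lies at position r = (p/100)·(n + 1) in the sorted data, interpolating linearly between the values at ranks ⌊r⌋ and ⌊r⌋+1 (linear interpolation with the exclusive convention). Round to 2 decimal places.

n = 13.
P25: r = 3.5; ranks 3–4 are 207, 214; interpolating gives 210.5.
P75: r = 10.5; ranks 10–11 are 338, 473; interpolating gives 405.5.
Difference: 405.5 − 210.5 = 195.

195.00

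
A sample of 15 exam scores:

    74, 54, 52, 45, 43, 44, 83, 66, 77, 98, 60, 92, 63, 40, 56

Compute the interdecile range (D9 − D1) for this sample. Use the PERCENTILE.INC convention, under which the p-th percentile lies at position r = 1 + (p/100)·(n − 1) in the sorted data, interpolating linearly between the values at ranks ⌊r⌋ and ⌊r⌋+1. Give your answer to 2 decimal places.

45.00

Sorted: 40, 43, 44, 45, 52, 54, 56, 60, 63, 66, 74, 77, 83, 92, 98.
n = 15.
P10: r = 2.4; ranks 2–3 are 43, 44; interpolating gives 43.4.
P90: r = 13.6; ranks 13–14 are 83, 92; interpolating gives 88.4.
Difference: 88.4 − 43.4 = 45.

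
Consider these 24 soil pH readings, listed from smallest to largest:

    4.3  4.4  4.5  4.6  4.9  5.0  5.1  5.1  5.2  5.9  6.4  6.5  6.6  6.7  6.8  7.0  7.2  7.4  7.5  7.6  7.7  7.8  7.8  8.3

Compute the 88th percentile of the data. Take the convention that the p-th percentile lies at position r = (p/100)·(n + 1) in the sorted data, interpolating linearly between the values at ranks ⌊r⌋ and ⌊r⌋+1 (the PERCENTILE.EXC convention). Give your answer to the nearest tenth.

7.8

n = 24.
r = (88/100)·(24 + 1) = 22.
r is an integer, so P88 is the value at rank 22: 7.8.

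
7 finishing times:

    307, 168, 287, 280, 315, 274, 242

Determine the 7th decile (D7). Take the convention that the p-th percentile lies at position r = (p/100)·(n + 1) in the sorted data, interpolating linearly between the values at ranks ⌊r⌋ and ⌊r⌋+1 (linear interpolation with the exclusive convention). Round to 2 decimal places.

299.00

Sorted: 168, 242, 274, 280, 287, 307, 315.
n = 7.
r = (70/100)·(7 + 1) = 5.6.
Rank 5 is 287 and rank 6 is 307.
Interpolate: 287 + 0.6·(307 − 287) = 287 + 0.6·20 = 299.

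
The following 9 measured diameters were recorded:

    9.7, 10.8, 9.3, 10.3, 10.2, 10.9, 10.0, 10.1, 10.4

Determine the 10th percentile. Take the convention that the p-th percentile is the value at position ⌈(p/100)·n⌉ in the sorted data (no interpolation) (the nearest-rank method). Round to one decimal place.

9.3

Sorted: 9.3, 9.7, 10.0, 10.1, 10.2, 10.3, 10.4, 10.8, 10.9.
n = 9.
Position = ⌈10/100 · 9⌉ = ⌈0.9⌉ = 1.
The value at rank 1 is 9.3.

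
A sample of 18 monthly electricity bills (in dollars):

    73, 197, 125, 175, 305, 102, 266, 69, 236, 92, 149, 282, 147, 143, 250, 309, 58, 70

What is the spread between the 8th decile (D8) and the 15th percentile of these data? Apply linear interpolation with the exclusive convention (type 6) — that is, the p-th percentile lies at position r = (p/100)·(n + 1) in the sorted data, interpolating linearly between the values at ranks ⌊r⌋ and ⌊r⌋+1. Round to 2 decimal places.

199.35

Sorted: 58, 69, 70, 73, 92, 102, 125, 143, 147, 149, 175, 197, 236, 250, 266, 282, 305, 309.
n = 18.
P15: r = 2.85; ranks 2–3 are 69, 70; interpolating gives 69.85.
P80: r = 15.2; ranks 15–16 are 266, 282; interpolating gives 269.2.
Difference: 269.2 − 69.85 = 199.35.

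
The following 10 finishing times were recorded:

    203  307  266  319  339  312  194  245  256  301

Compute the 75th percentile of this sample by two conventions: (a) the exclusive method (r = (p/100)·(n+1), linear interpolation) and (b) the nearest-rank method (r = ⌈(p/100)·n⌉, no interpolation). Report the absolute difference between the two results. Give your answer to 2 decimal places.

1.75

Sorted: 194, 203, 245, 256, 266, 301, 307, 312, 319, 339.
n = 10.
(a) r = 8.25; between ranks 8 (312) and 9 (319): 313.75.
(b) the nearest-rank method: rank 8 → 312.
|313.75 − 312| = 1.75.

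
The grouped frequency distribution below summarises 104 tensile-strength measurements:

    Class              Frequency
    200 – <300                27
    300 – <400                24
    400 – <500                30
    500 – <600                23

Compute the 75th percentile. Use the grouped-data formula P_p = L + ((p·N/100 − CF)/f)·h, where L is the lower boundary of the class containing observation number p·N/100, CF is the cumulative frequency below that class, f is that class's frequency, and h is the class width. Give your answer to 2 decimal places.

N = 104; target position k = 75/100 · 104 = 78.
Cumulative frequencies: 27, 51, 81, 104.
Observation 78 falls in the class 400 – <500.
L = 400, CF = 51, f = 30, h = 100.
P75 = 400 + ((78 − 51)/30)·100 = 400 + 90 = 490.

490.00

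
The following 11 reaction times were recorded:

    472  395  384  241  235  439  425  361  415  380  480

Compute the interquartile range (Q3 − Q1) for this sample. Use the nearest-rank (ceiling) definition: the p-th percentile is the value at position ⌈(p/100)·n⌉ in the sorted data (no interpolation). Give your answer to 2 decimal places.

Sorted: 235, 241, 361, 380, 384, 395, 415, 425, 439, 472, 480.
n = 11.
P25: rank ⌈25/100·11⌉ = 3 → 361.
P75: rank ⌈75/100·11⌉ = 9 → 439.
Difference: 439 − 361 = 78.

78.00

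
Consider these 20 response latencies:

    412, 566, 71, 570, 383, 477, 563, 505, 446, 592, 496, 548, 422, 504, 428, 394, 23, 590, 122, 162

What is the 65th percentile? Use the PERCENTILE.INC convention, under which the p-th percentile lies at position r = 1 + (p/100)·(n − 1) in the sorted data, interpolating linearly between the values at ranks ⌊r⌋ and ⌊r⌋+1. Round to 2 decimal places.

504.35

Sorted: 23, 71, 122, 162, 383, 394, 412, 422, 428, 446, 477, 496, 504, 505, 548, 563, 566, 570, 590, 592.
n = 20.
r = 1 + (65/100)·(20 − 1) = 1 + 12.35 = 13.35.
Rank 13 is 504 and rank 14 is 505.
Interpolate: 504 + 0.35·(505 − 504) = 504 + 0.35·1 = 504.35.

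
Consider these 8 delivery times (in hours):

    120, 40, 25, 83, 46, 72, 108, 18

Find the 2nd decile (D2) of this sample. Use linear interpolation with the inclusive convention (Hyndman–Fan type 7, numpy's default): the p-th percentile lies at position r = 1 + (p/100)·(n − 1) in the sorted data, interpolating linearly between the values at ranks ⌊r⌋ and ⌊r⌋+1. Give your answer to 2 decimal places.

Sorted: 18, 25, 40, 46, 72, 83, 108, 120.
n = 8.
r = 1 + (20/100)·(8 − 1) = 1 + 1.4 = 2.4.
Rank 2 is 25 and rank 3 is 40.
Interpolate: 25 + 0.4·(40 − 25) = 25 + 0.4·15 = 31.

31.00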